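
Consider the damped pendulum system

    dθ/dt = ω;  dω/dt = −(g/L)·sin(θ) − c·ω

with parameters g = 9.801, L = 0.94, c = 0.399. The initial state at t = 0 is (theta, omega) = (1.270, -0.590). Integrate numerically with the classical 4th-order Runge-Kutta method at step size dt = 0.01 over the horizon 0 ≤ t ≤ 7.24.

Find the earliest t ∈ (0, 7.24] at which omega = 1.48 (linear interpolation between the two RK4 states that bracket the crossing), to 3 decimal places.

t = 1.184

t=0.000: state=(1.270, -0.590)
step 1 (dt=0.01): k1=(-0.590, -9.723), k2=(-0.639, -9.694), k3=(-0.638, -9.694), k4=(-0.687, -9.664); state += dt/6·(k1+2k2+2k3+k4)
t=0.010: state=(1.264, -0.687)
t=0.020: state=(1.256, -0.783)
t=0.030: state=(1.248, -0.879)
continuing one RK4 step at a time; state shown every 25 steps (Δt=0.25):
t=0.250: state=(0.840, -2.723)
t=0.500: state=(0.022, -3.493)
t=0.750: state=(-0.731, -2.246)
t=1.000: state=(-1.024, -0.058)
t=1.180: state=(-0.895, 1.451)
next step: t=1.190: state=(-0.880, 1.526) — omega has crossed 1.48
linear interpolation between t=1.180 (1.45073) and t=1.190 (1.52566) → t≈1.184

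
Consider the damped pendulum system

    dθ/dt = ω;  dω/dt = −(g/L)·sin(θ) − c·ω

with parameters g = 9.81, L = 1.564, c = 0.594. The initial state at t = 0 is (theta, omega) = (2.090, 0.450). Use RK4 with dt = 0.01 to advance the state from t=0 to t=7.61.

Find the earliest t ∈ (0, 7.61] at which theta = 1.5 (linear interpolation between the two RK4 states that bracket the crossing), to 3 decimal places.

t = 0.567

t=0.000: state=(2.090, 0.450)
step 1 (dt=0.01): k1=(0.450, -5.713), k2=(0.421, -5.689), k3=(0.422, -5.690), k4=(0.393, -5.666); state += dt/6·(k1+2k2+2k3+k4)
t=0.010: state=(2.094, 0.393)
t=0.020: state=(2.098, 0.337)
t=0.030: state=(2.101, 0.281)
continuing one RK4 step at a time; state shown every 25 steps (Δt=0.25):
t=0.250: state=(2.033, -0.878)
t=0.500: state=(1.655, -2.143)
t=0.560: state=(1.518, -2.437)
next step: t=0.570: state=(1.493, -2.485) — theta has crossed 1.5
linear interpolation between t=0.560 (1.51788) and t=0.570 (1.49327) → t≈0.567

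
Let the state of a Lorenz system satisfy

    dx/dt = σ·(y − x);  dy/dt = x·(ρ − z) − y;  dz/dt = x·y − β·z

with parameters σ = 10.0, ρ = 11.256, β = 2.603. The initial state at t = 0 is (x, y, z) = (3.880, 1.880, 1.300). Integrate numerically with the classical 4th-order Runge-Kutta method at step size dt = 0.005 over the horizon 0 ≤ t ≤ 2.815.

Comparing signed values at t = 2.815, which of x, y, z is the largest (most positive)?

t=0.000: state=(3.880, 1.880, 1.300)
step 1 (dt=0.005): k1=(-20.000, 36.749, 3.910), k2=(-18.581, 36.122, 4.143), k3=(-18.632, 36.157, 4.142), k4=(-17.261, 35.563, 4.366); state += dt/6·(k1+2k2+2k3+k4)
t=0.005: state=(3.787, 2.061, 1.321)
t=0.010: state=(3.707, 2.236, 1.344)
t=0.015: state=(3.640, 2.406, 1.369)
continuing one RK4 step at a time; state shown every 20 steps (Δt=0.1):
t=0.100: state=(3.784, 4.972, 2.117)
t=0.200: state=(5.666, 8.070, 4.375)
t=0.300: state=(8.126, 10.275, 9.196)
t=0.400: state=(9.077, 8.497, 14.674)
t=0.500: state=(7.102, 4.187, 15.891)
t=0.600: state=(4.250, 1.804, 13.637)
t=0.700: state=(2.458, 1.293, 10.926)
t=0.800: state=(1.763, 1.453, 8.661)
t=0.900: state=(1.712, 1.882, 6.924)
t=1.000: state=(2.063, 2.592, 5.704)
t=1.100: state=(2.781, 3.701, 5.066)
t=1.200: state=(3.927, 5.304, 5.241)
t=1.300: state=(5.497, 7.200, 6.677)
t=1.400: state=(7.094, 8.403, 9.615)
t=1.500: state=(7.724, 7.535, 12.822)
t=1.600: state=(6.749, 5.161, 13.987)
t=1.700: state=(5.018, 3.359, 12.926)
t=1.800: state=(3.683, 2.716, 11.075)
t=1.900: state=(3.075, 2.795, 9.327)
t=2.000: state=(3.063, 3.292, 7.995)
t=2.100: state=(3.498, 4.127, 7.227)
t=2.200: state=(4.298, 5.254, 7.184)
t=2.300: state=(5.351, 6.449, 8.055)
t=2.400: state=(6.348, 7.151, 9.789)
t=2.500: state=(6.775, 6.764, 11.664)
t=2.600: state=(6.326, 5.506, 12.570)
t=2.700: state=(5.342, 4.307, 12.183)
t=2.800: state=(4.434, 3.707, 11.075)
t=2.815: state=(4.330, 3.670, 10.888)
compare at T: x=4.330, y=3.670, z=10.888

largest component: z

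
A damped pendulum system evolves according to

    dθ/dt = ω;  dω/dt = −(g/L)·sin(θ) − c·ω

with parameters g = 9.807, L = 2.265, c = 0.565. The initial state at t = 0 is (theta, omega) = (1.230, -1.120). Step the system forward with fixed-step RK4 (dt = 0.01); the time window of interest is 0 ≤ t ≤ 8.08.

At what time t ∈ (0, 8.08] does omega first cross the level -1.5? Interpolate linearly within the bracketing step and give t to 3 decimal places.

t = 0.118

t=0.000: state=(1.230, -1.120)
step 1 (dt=0.01): k1=(-1.120, -3.448), k2=(-1.137, -3.430), k3=(-1.137, -3.430), k4=(-1.154, -3.412); state += dt/6·(k1+2k2+2k3+k4)
t=0.010: state=(1.219, -1.154)
t=0.020: state=(1.207, -1.188)
t=0.030: state=(1.195, -1.222)
t=0.110: state=(1.087, -1.476)
next step: t=0.120: state=(1.072, -1.505) — omega has crossed -1.5
linear interpolation between t=0.110 (-1.47568) and t=0.120 (-1.50543) → t≈0.118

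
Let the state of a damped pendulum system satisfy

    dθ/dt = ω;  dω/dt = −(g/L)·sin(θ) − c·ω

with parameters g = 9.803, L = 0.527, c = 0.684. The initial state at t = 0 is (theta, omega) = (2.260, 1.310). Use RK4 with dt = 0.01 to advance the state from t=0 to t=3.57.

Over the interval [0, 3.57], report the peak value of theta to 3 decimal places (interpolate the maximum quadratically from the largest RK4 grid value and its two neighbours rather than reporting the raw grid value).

t=0.000: state=(2.260, 1.310)
step 1 (dt=0.01): k1=(1.310, -15.252), k2=(1.234, -15.122), k3=(1.234, -15.127), k4=(1.159, -15.001); state += dt/6·(k1+2k2+2k3+k4)
t=0.010: state=(2.272, 1.159)
t=0.020: state=(2.283, 1.010)
t=0.030: state=(2.293, 0.863)
continuing one RK4 step at a time; state shown every 20 steps (Δt=0.2):
t=0.200: state=(2.240, -1.461)
t=0.400: state=(1.661, -4.401)
t=0.600: state=(0.506, -6.782)
t=0.800: state=(-0.780, -5.343)
t=1.000: state=(-1.470, -1.486)
t=1.200: state=(-1.393, 2.168)
t=1.400: state=(-0.662, 4.863)
t=1.600: state=(0.356, 4.699)
t=1.800: state=(1.028, 1.775)
t=2.000: state=(1.044, -1.536)
t=2.200: state=(0.482, -3.788)
t=2.400: state=(-0.301, -3.566)
t=2.600: state=(-0.796, -1.182)
t=2.800: state=(-0.755, 1.512)
t=3.000: state=(-0.268, 3.064)
t=3.200: state=(0.326, 2.517)
t=3.400: state=(0.638, 0.475)
t=3.570: state=(0.560, -1.320)
largest grid value and its neighbours: theta(0.080)=2.31790, theta(0.090)=2.31879, theta(0.100)=2.31832
parabola through these three points peaks at t≈0.092 with theta≈2.31881

max theta = 2.319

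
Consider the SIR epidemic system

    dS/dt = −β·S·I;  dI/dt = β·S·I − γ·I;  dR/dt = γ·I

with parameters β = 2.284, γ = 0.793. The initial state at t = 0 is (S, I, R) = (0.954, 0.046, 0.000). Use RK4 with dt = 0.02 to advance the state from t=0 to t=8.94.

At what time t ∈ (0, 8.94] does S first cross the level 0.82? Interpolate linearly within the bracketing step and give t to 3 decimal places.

t=0.000: state=(0.954, 0.046, 0.000)
step 1 (dt=0.02): k1=(-0.100, 0.064, 0.036), k2=(-0.102, 0.065, 0.037), k3=(-0.102, 0.065, 0.037), k4=(-0.103, 0.065, 0.038); state += dt/6·(k1+2k2+2k3+k4)
t=0.020: state=(0.952, 0.047, 0.001)
t=0.040: state=(0.950, 0.049, 0.002)
t=0.060: state=(0.948, 0.050, 0.002)
continuing one RK4 step at a time; state shown every 25 steps (Δt=0.5):
t=0.500: state=(0.885, 0.089, 0.026)
t=0.800: state=(0.823, 0.126, 0.051)
next step: t=0.820: state=(0.818, 0.129, 0.053) — S has crossed 0.82
linear interpolation between t=0.800 (0.82291) and t=0.820 (0.81815) → t≈0.812

t = 0.812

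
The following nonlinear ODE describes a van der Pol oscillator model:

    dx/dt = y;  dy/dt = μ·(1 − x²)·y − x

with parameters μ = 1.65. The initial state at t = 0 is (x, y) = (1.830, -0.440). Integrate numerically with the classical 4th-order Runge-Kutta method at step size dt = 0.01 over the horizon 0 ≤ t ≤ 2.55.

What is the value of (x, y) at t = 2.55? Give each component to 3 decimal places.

t=0.000: state=(1.830, -0.440)
step 1 (dt=0.01): k1=(-0.440, -0.125), k2=(-0.441, -0.126), k3=(-0.441, -0.126), k4=(-0.441, -0.127); state += dt/6·(k1+2k2+2k3+k4)
t=0.010: state=(1.826, -0.441)
t=0.020: state=(1.821, -0.443)
t=0.030: state=(1.817, -0.444)
continuing one RK4 step at a time; state shown every 10 steps (Δt=0.1):
t=0.100: state=(1.785, -0.454)
t=0.200: state=(1.739, -0.470)
t=0.300: state=(1.691, -0.488)
t=0.400: state=(1.642, -0.508)
t=0.500: state=(1.590, -0.532)
t=0.600: state=(1.535, -0.559)
t=0.700: state=(1.478, -0.589)
t=0.800: state=(1.417, -0.624)
t=0.900: state=(1.353, -0.665)
t=1.000: state=(1.284, -0.713)
t=1.100: state=(1.210, -0.770)
t=1.200: state=(1.129, -0.838)
t=1.300: state=(1.042, -0.921)
t=1.400: state=(0.945, -1.022)
t=1.500: state=(0.836, -1.148)
t=1.600: state=(0.714, -1.306)
t=1.700: state=(0.574, -1.506)
t=1.800: state=(0.411, -1.758)
t=1.900: state=(0.220, -2.073)
t=2.000: state=(-0.006, -2.451)
t=2.100: state=(-0.272, -2.865)
t=2.200: state=(-0.577, -3.232)
t=2.300: state=(-0.911, -3.399)
t=2.400: state=(-1.245, -3.196)
t=2.500: state=(-1.537, -2.602)
t=2.550: state=(-1.658, -2.213)

(x, y) = (-1.658, -2.213)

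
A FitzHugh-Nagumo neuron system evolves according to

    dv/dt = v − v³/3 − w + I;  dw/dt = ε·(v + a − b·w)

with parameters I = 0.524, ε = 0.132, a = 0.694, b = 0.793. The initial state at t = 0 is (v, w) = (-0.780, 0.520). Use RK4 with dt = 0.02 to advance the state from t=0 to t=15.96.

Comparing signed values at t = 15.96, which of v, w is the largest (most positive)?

t=0.000: state=(-0.780, 0.520)
step 1 (dt=0.02): k1=(-0.618, -0.066), k2=(-0.620, -0.067), k3=(-0.620, -0.067), k4=(-0.621, -0.067); state += dt/6·(k1+2k2+2k3+k4)
t=0.020: state=(-0.792, 0.519)
t=0.040: state=(-0.805, 0.517)
t=0.060: state=(-0.817, 0.516)
continuing one RK4 step at a time; state shown every 50 steps (Δt=1):
t=1.000: state=(-1.358, 0.418)
t=2.000: state=(-1.563, 0.277)
t=3.000: state=(-1.540, 0.141)
t=4.000: state=(-1.466, 0.025)
t=5.000: state=(-1.380, -0.069)
t=6.000: state=(-1.290, -0.142)
t=7.000: state=(-1.197, -0.197)
t=8.000: state=(-1.099, -0.234)
t=9.000: state=(-0.992, -0.255)
t=10.000: state=(-0.871, -0.259)
t=11.000: state=(-0.720, -0.247)
t=12.000: state=(-0.503, -0.213)
t=13.000: state=(-0.109, -0.145)
t=14.000: state=(0.741, -0.010)
t=15.000: state=(1.657, 0.238)
t=15.960: state=(1.766, 0.510)
compare at T: v=1.766, w=0.510

largest component: v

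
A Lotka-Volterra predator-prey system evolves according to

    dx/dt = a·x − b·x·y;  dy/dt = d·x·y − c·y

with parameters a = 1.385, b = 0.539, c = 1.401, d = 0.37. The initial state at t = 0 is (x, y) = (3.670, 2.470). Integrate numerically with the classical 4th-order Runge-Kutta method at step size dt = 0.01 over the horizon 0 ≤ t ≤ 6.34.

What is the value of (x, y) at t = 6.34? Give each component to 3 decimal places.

(x, y) = (3.970, 2.607)

t=0.000: state=(3.670, 2.470)
step 1 (dt=0.01): k1=(0.197, -0.106), k2=(0.198, -0.106), k3=(0.198, -0.106), k4=(0.199, -0.105); state += dt/6·(k1+2k2+2k3+k4)
t=0.010: state=(3.672, 2.469)
t=0.020: state=(3.674, 2.468)
t=0.030: state=(3.676, 2.467)
continuing one RK4 step at a time; state shown every 25 steps (Δt=0.25):
t=0.250: state=(3.725, 2.450)
t=0.500: state=(3.788, 2.443)
t=0.750: state=(3.852, 2.450)
t=1.000: state=(3.909, 2.472)
t=1.250: state=(3.953, 2.506)
t=1.500: state=(3.976, 2.548)
t=1.750: state=(3.975, 2.593)
t=2.000: state=(3.951, 2.636)
t=2.250: state=(3.906, 2.672)
t=2.500: state=(3.846, 2.694)
t=2.750: state=(3.780, 2.701)
t=3.000: state=(3.715, 2.691)
t=3.250: state=(3.661, 2.666)
t=3.500: state=(3.622, 2.630)
t=3.750: state=(3.602, 2.588)
t=4.000: state=(3.604, 2.544)
t=4.250: state=(3.627, 2.504)
t=4.500: state=(3.668, 2.471)
t=4.750: state=(3.722, 2.450)
t=5.000: state=(3.785, 2.443)
t=5.250: state=(3.849, 2.450)
t=5.500: state=(3.907, 2.471)
t=5.750: state=(3.951, 2.504)
t=6.000: state=(3.975, 2.546)
t=6.250: state=(3.976, 2.591)
t=6.340: state=(3.970, 2.607)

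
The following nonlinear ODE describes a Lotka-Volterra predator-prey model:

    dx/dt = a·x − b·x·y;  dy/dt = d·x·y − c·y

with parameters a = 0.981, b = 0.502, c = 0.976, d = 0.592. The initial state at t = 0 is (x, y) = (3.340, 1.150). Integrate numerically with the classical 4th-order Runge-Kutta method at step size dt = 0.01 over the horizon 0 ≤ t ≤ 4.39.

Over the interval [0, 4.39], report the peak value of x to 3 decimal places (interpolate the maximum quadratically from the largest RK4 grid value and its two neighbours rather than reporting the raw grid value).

max x = 3.710

t=0.000: state=(3.340, 1.150)
step 1 (dt=0.01): k1=(1.348, 1.151), k2=(1.341, 1.162), k3=(1.341, 1.162), k4=(1.334, 1.172); state += dt/6·(k1+2k2+2k3+k4)
t=0.010: state=(3.353, 1.162)
t=0.020: state=(3.367, 1.173)
t=0.030: state=(3.380, 1.185)
continuing one RK4 step at a time; state shown every 20 steps (Δt=0.2):
t=0.200: state=(3.574, 1.426)
t=0.400: state=(3.701, 1.807)
t=0.600: state=(3.667, 2.303)
t=0.800: state=(3.440, 2.891)
t=1.000: state=(3.036, 3.495)
t=1.200: state=(2.533, 4.000)
t=1.400: state=(2.027, 4.309)
t=1.600: state=(1.591, 4.387)
t=1.800: state=(1.252, 4.267)
t=2.000: state=(1.005, 4.008)
t=2.200: state=(0.831, 3.674)
t=2.400: state=(0.712, 3.310)
t=2.600: state=(0.633, 2.948)
t=2.800: state=(0.583, 2.605)
t=3.000: state=(0.555, 2.292)
t=3.200: state=(0.544, 2.012)
t=3.400: state=(0.548, 1.765)
t=3.600: state=(0.564, 1.551)
t=3.800: state=(0.593, 1.366)
t=4.000: state=(0.635, 1.209)
t=4.200: state=(0.689, 1.075)
t=4.390: state=(0.753, 0.969)
largest grid value and its neighbours: x(0.450)=3.70934, x(0.460)=3.70976, x(0.470)=3.70974
parabola through these three points peaks at t≈0.464 with x≈3.70981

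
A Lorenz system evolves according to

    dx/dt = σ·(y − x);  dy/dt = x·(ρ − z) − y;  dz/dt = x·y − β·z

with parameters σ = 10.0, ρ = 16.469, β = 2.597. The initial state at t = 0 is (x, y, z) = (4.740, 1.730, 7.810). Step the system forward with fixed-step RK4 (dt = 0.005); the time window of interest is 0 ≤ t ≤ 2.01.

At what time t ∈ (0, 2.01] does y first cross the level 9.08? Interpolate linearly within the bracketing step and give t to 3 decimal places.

t=0.000: state=(4.740, 1.730, 7.810)
step 1 (dt=0.005): k1=(-30.100, 39.314, -12.082), k2=(-28.365, 38.705, -11.676), k3=(-28.423, 38.739, -11.677), k4=(-26.742, 38.158, -11.286); state += dt/6·(k1+2k2+2k3+k4)
t=0.005: state=(4.598, 1.924, 7.752)
t=0.010: state=(4.472, 2.112, 7.697)
t=0.015: state=(4.362, 2.295, 7.646)
continuing one RK4 step at a time; state shown every 20 steps (Δt=0.1):
t=0.100: state=(4.100, 5.083, 7.280)
t=0.200: state=(6.007, 8.664, 8.678)
t=0.210: state=(6.278, 9.044, 8.993)
next step: t=0.215: state=(6.418, 9.233, 9.165) — y has crossed 9.08
linear interpolation between t=0.210 (9.04420) and t=0.215 (9.23308) → t≈0.211

t = 0.211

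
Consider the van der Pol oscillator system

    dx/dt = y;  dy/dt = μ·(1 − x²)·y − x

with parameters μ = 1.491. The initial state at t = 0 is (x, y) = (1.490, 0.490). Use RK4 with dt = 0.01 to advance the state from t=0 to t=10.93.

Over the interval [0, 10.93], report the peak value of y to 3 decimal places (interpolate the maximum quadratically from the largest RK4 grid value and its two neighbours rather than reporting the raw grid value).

t=0.000: state=(1.490, 0.490)
step 1 (dt=0.01): k1=(0.490, -2.381), k2=(0.478, -2.367), k3=(0.478, -2.367), k4=(0.466, -2.353); state += dt/6·(k1+2k2+2k3+k4)
t=0.010: state=(1.495, 0.466)
t=0.020: state=(1.499, 0.443)
t=0.030: state=(1.504, 0.420)
continuing one RK4 step at a time; state shown every 50 steps (Δt=0.5):
t=0.500: state=(1.505, -0.303)
t=1.000: state=(1.258, -0.665)
t=1.500: state=(0.823, -1.131)
t=2.000: state=(0.012, -2.296)
t=2.500: state=(-1.426, -2.657)
t=3.000: state=(-2.002, -0.053)
t=3.500: state=(-1.877, 0.409)
t=4.000: state=(-1.638, 0.544)
t=4.500: state=(-1.325, 0.727)
t=5.000: state=(-0.875, 1.133)
t=5.500: state=(-0.075, 2.254)
t=6.000: state=(1.376, 2.813)
t=6.500: state=(2.013, 0.096)
t=7.000: state=(1.897, -0.401)
t=7.500: state=(1.662, -0.533)
t=8.000: state=(1.356, -0.706)
t=8.500: state=(0.924, -1.080)
t=9.000: state=(0.170, -2.109)
t=9.500: state=(-1.249, -3.008)
t=10.000: state=(-2.006, -0.215)
t=10.500: state=(-1.914, 0.385)
t=10.930: state=(-1.721, 0.504)
largest grid value and its neighbours: y(5.840)=3.21257, y(5.850)=3.21279, y(5.860)=3.20986
parabola through these three points peaks at t≈5.846 with y≈3.21308

max y = 3.213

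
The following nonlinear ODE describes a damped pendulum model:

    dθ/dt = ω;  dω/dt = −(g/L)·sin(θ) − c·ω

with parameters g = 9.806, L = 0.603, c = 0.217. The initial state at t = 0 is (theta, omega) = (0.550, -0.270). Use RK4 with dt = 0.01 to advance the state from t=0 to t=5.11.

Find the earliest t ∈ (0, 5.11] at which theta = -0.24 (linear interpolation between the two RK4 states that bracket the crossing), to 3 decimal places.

t = 0.492

t=0.000: state=(0.550, -0.270)
step 1 (dt=0.01): k1=(-0.270, -8.441), k2=(-0.312, -8.413), k3=(-0.312, -8.411), k4=(-0.354, -8.380); state += dt/6·(k1+2k2+2k3+k4)
t=0.010: state=(0.547, -0.354)
t=0.020: state=(0.543, -0.438)
t=0.030: state=(0.538, -0.520)
continuing one RK4 step at a time; state shown every 20 steps (Δt=0.2):
t=0.200: state=(0.342, -1.695)
t=0.400: state=(-0.058, -2.087)
t=0.490: state=(-0.236, -1.832)
next step: t=0.500: state=(-0.254, -1.788) — theta has crossed -0.24
linear interpolation between t=0.490 (-0.23622) and t=0.500 (-0.25432) → t≈0.492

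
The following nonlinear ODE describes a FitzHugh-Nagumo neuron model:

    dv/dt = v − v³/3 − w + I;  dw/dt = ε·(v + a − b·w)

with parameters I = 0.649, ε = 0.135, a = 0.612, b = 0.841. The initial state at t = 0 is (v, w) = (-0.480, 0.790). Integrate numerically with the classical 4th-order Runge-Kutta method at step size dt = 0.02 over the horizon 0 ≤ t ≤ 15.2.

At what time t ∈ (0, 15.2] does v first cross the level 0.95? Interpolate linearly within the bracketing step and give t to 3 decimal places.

t = 12.100

t=0.000: state=(-0.480, 0.790)
step 1 (dt=0.02): k1=(-0.584, -0.072), k2=(-0.588, -0.073), k3=(-0.588, -0.073), k4=(-0.592, -0.073); state += dt/6·(k1+2k2+2k3+k4)
t=0.020: state=(-0.492, 0.789)
t=0.040: state=(-0.504, 0.787)
t=0.060: state=(-0.516, 0.786)
continuing one RK4 step at a time; state shown every 25 steps (Δt=0.5):
t=0.500: state=(-0.813, 0.744)
t=1.000: state=(-1.173, 0.678)
t=1.500: state=(-1.441, 0.594)
t=2.000: state=(-1.567, 0.502)
t=2.500: state=(-1.597, 0.410)
t=3.000: state=(-1.580, 0.323)
t=3.500: state=(-1.542, 0.243)
t=4.000: state=(-1.496, 0.170)
t=4.500: state=(-1.445, 0.105)
t=5.000: state=(-1.391, 0.046)
t=5.500: state=(-1.335, -0.006)
t=6.000: state=(-1.278, -0.051)
t=6.500: state=(-1.218, -0.090)
t=7.000: state=(-1.154, -0.123)
t=7.500: state=(-1.087, -0.149)
t=8.000: state=(-1.014, -0.170)
t=8.500: state=(-0.934, -0.184)
t=9.000: state=(-0.842, -0.192)
t=9.500: state=(-0.733, -0.193)
t=10.000: state=(-0.597, -0.186)
t=10.500: state=(-0.416, -0.169)
t=11.000: state=(-0.155, -0.139)
t=11.500: state=(0.241, -0.089)
t=12.000: state=(0.820, -0.010)
t=12.100: state=(0.950, 0.010)
next step: t=12.120: state=(0.976, 0.014) — v has crossed 0.95
linear interpolation between t=12.100 (0.94996) and t=12.120 (0.97600) → t≈12.100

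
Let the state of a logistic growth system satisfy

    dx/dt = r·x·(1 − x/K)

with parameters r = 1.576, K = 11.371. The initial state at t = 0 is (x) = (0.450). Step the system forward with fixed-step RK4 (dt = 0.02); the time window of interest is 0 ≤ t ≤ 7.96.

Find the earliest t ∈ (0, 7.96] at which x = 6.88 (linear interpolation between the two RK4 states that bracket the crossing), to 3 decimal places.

t = 2.294

t=0.000: state=(0.450)
step 1 (dt=0.02): k1=(0.681), k2=(0.691), k3=(0.691), k4=(0.701); state += dt/6·(k1+2k2+2k3+k4)
t=0.020: state=(0.464)
t=0.040: state=(0.478)
t=0.060: state=(0.493)
continuing one RK4 step at a time; state shown every 25 steps (Δt=0.5):
t=0.500: state=(0.945)
t=1.000: state=(1.889)
t=1.500: state=(3.464)
t=2.000: state=(5.580)
t=2.280: state=(6.819)
next step: t=2.300: state=(6.905) — x has crossed 6.88
linear interpolation between t=2.280 (6.81883) and t=2.300 (6.90460) → t≈2.294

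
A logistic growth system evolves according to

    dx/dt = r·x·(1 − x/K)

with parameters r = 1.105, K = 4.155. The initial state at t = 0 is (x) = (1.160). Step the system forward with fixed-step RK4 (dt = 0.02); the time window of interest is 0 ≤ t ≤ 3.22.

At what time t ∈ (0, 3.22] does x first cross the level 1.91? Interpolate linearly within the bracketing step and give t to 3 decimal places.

t = 0.712

t=0.000: state=(1.160)
step 1 (dt=0.02): k1=(0.924), k2=(0.928), k3=(0.928), k4=(0.933); state += dt/6·(k1+2k2+2k3+k4)
t=0.020: state=(1.179)
t=0.040: state=(1.197)
t=0.060: state=(1.216)
continuing one RK4 step at a time; state shown every 10 steps (Δt=0.2):
t=0.200: state=(1.353)
t=0.400: state=(1.562)
t=0.600: state=(1.783)
t=0.700: state=(1.896)
next step: t=0.720: state=(1.919) — x has crossed 1.91
linear interpolation between t=0.700 (1.89616) and t=0.720 (1.91896) → t≈0.712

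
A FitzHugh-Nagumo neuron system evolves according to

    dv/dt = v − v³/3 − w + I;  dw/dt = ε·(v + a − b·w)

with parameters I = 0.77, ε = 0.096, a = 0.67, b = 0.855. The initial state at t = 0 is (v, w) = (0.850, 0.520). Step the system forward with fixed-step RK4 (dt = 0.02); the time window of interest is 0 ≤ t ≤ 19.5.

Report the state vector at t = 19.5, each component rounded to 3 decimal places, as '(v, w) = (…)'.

(v, w) = (-1.632, 0.507)

t=0.000: state=(0.850, 0.520)
step 1 (dt=0.02): k1=(0.895, 0.103), k2=(0.897, 0.104), k3=(0.897, 0.104), k4=(0.898, 0.105); state += dt/6·(k1+2k2+2k3+k4)
t=0.020: state=(0.868, 0.522)
t=0.040: state=(0.886, 0.524)
t=0.060: state=(0.904, 0.526)
continuing one RK4 step at a time; state shown every 50 steps (Δt=1):
t=1.000: state=(1.574, 0.657)
t=2.000: state=(1.711, 0.822)
t=3.000: state=(1.661, 0.974)
t=4.000: state=(1.584, 1.109)
t=5.000: state=(1.502, 1.225)
t=6.000: state=(1.417, 1.325)
t=7.000: state=(1.328, 1.409)
t=8.000: state=(1.233, 1.478)
t=9.000: state=(1.128, 1.532)
t=10.000: state=(1.005, 1.571)
t=11.000: state=(0.851, 1.595)
t=12.000: state=(0.627, 1.600)
t=13.000: state=(0.217, 1.576)
t=14.000: state=(-0.728, 1.496)
t=15.000: state=(-1.780, 1.316)
t=16.000: state=(-1.894, 1.101)
t=17.000: state=(-1.829, 0.904)
t=18.000: state=(-1.751, 0.730)
t=19.000: state=(-1.672, 0.576)
t=19.500: state=(-1.632, 0.507)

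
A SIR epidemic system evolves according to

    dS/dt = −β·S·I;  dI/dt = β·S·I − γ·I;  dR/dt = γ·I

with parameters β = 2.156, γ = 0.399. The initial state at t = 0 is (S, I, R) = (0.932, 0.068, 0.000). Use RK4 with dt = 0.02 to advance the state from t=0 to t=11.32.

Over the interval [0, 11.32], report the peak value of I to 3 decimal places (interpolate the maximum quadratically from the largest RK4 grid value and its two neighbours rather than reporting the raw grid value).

t=0.000: state=(0.932, 0.068, 0.000)
step 1 (dt=0.02): k1=(-0.137, 0.110, 0.027), k2=(-0.139, 0.111, 0.028), k3=(-0.139, 0.111, 0.028), k4=(-0.141, 0.113, 0.028); state += dt/6·(k1+2k2+2k3+k4)
t=0.020: state=(0.929, 0.070, 0.001)
t=0.040: state=(0.926, 0.073, 0.001)
t=0.060: state=(0.923, 0.075, 0.002)
continuing one RK4 step at a time; state shown every 25 steps (Δt=0.5):
t=0.500: state=(0.834, 0.145, 0.020)
t=1.000: state=(0.670, 0.269, 0.061)
t=1.500: state=(0.465, 0.407, 0.129)
t=2.000: state=(0.284, 0.496, 0.220)
t=2.500: state=(0.164, 0.514, 0.322)
t=3.000: state=(0.095, 0.483, 0.422)
t=3.500: state=(0.058, 0.429, 0.513)
t=4.000: state=(0.038, 0.369, 0.593)
t=4.500: state=(0.026, 0.313, 0.661)
t=5.000: state=(0.019, 0.263, 0.718)
t=5.500: state=(0.015, 0.219, 0.766)
t=6.000: state=(0.012, 0.182, 0.806)
t=6.500: state=(0.010, 0.151, 0.839)
t=7.000: state=(0.009, 0.125, 0.866)
t=7.500: state=(0.008, 0.103, 0.889)
t=8.000: state=(0.007, 0.085, 0.908)
t=8.500: state=(0.006, 0.070, 0.923)
t=9.000: state=(0.006, 0.058, 0.936)
t=9.500: state=(0.006, 0.048, 0.947)
t=10.000: state=(0.005, 0.039, 0.955)
t=10.500: state=(0.005, 0.032, 0.962)
t=11.000: state=(0.005, 0.027, 0.968)
t=11.320: state=(0.005, 0.024, 0.972)
largest grid value and its neighbours: I(2.360)=0.51565, I(2.380)=0.51574, I(2.400)=0.51574
parabola through these three points peaks at t≈2.389 with I≈0.51575

max I = 0.516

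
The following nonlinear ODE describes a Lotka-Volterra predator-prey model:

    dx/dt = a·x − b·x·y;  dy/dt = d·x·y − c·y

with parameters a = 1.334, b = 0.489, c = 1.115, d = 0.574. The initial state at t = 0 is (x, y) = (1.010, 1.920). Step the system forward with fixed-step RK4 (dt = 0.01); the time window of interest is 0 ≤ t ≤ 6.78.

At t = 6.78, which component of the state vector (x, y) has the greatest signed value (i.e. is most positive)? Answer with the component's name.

t=0.000: state=(1.010, 1.920)
step 1 (dt=0.01): k1=(0.399, -1.028), k2=(0.402, -1.023), k3=(0.402, -1.023), k4=(0.406, -1.018); state += dt/6·(k1+2k2+2k3+k4)
t=0.010: state=(1.014, 1.910)
t=0.020: state=(1.018, 1.900)
t=0.030: state=(1.022, 1.890)
continuing one RK4 step at a time; state shown every 25 steps (Δt=0.25):
t=0.250: state=(1.131, 1.693)
t=0.500: state=(1.298, 1.524)
t=0.750: state=(1.515, 1.411)
t=1.000: state=(1.787, 1.352)
t=1.250: state=(2.115, 1.353)
t=1.500: state=(2.494, 1.424)
t=1.750: state=(2.899, 1.587)
t=2.000: state=(3.280, 1.872)
t=2.250: state=(3.551, 2.317)
t=2.500: state=(3.601, 2.939)
t=2.750: state=(3.356, 3.676)
t=3.000: state=(2.862, 4.356)
t=3.250: state=(2.279, 4.766)
t=3.500: state=(1.765, 4.814)
t=3.750: state=(1.386, 4.560)
t=4.000: state=(1.136, 4.129)
t=4.250: state=(0.986, 3.635)
t=4.500: state=(0.910, 3.149)
t=4.750: state=(0.888, 2.709)
t=5.000: state=(0.912, 2.332)
t=5.250: state=(0.976, 2.019)
t=5.500: state=(1.081, 1.770)
t=5.750: state=(1.230, 1.580)
t=6.000: state=(1.428, 1.446)
t=6.250: state=(1.679, 1.367)
t=6.500: state=(1.987, 1.345)
t=6.750: state=(2.349, 1.388)
t=6.780: state=(2.395, 1.399)
compare at T: x=2.395, y=1.399

largest component: x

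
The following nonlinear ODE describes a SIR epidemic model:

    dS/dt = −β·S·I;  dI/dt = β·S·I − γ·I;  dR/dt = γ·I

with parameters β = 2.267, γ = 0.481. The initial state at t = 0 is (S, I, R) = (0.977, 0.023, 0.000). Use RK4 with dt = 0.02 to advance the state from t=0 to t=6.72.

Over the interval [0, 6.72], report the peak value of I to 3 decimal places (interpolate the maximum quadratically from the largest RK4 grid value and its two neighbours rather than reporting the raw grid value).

t=0.000: state=(0.977, 0.023, 0.000)
step 1 (dt=0.02): k1=(-0.051, 0.040, 0.011), k2=(-0.052, 0.041, 0.011), k3=(-0.052, 0.041, 0.011), k4=(-0.053, 0.041, 0.011); state += dt/6·(k1+2k2+2k3+k4)
t=0.020: state=(0.976, 0.024, 0.000)
t=0.040: state=(0.975, 0.025, 0.000)
t=0.060: state=(0.974, 0.026, 0.001)
continuing one RK4 step at a time; state shown every 25 steps (Δt=0.5):
t=0.500: state=(0.938, 0.054, 0.009)
t=1.000: state=(0.854, 0.117, 0.028)
t=1.500: state=(0.707, 0.225, 0.069)
t=2.000: state=(0.509, 0.353, 0.138)
t=2.500: state=(0.323, 0.442, 0.235)
t=3.000: state=(0.192, 0.463, 0.345)
t=3.500: state=(0.115, 0.431, 0.454)
t=4.000: state=(0.073, 0.376, 0.551)
t=4.500: state=(0.049, 0.317, 0.634)
t=5.000: state=(0.035, 0.261, 0.704)
t=5.500: state=(0.027, 0.213, 0.760)
t=6.000: state=(0.022, 0.172, 0.806)
t=6.500: state=(0.018, 0.138, 0.844)
t=6.720: state=(0.017, 0.125, 0.857)
largest grid value and its neighbours: I(2.880)=0.46375, I(2.900)=0.46382, I(2.920)=0.46379
parabola through these three points peaks at t≈2.905 with I≈0.46382

max I = 0.464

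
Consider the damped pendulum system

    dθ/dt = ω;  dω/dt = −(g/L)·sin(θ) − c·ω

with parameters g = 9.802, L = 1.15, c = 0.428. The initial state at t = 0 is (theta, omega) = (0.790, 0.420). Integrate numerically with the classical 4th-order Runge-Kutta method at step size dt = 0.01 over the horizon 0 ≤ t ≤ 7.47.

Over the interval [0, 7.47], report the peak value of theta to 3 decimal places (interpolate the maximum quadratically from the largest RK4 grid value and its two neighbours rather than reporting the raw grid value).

max theta = 0.804

t=0.000: state=(0.790, 0.420)
step 1 (dt=0.01): k1=(0.420, -6.234), k2=(0.389, -6.234), k3=(0.389, -6.233), k4=(0.358, -6.231); state += dt/6·(k1+2k2+2k3+k4)
t=0.010: state=(0.794, 0.358)
t=0.020: state=(0.797, 0.295)
t=0.030: state=(0.800, 0.233)
continuing one RK4 step at a time; state shown every 25 steps (Δt=0.25):
t=0.250: state=(0.706, -1.040)
t=0.500: state=(0.316, -1.944)
t=0.750: state=(-0.182, -1.869)
t=1.000: state=(-0.544, -0.922)
t=1.250: state=(-0.618, 0.326)
t=1.500: state=(-0.403, 1.312)
t=1.750: state=(-0.021, 1.607)
t=2.000: state=(0.332, 1.105)
t=2.250: state=(0.493, 0.143)
t=2.500: state=(0.407, -0.783)
t=2.750: state=(0.139, -1.262)
t=3.000: state=(-0.169, -1.091)
t=3.250: state=(-0.364, -0.418)
t=3.500: state=(-0.367, 0.379)
t=3.750: state=(-0.196, 0.921)
t=4.000: state=(0.051, 0.971)
t=4.250: state=(0.249, 0.550)
t=4.500: state=(0.308, -0.088)
t=4.750: state=(0.214, -0.621)
t=5.000: state=(0.027, -0.805)
t=5.250: state=(-0.154, -0.582)
t=5.500: state=(-0.242, -0.104)
t=5.750: state=(-0.206, 0.375)
t=6.000: state=(-0.074, 0.627)
t=6.250: state=(0.080, 0.552)
t=6.500: state=(0.180, 0.219)
t=6.750: state=(0.183, -0.185)
t=7.000: state=(0.098, -0.460)
t=7.250: state=(-0.026, -0.485)
t=7.470: state=(-0.116, -0.308)
largest grid value and its neighbours: theta(0.060)=0.80400, theta(0.070)=0.80417, theta(0.080)=0.80373
parabola through these three points peaks at t≈0.068 with theta≈0.80419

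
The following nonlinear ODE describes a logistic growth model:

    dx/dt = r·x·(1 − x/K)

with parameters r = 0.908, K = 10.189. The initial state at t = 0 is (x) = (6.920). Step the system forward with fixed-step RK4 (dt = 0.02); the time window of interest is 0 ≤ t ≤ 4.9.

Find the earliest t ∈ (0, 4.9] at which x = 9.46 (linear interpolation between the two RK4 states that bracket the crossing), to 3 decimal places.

t = 1.997

t=0.000: state=(6.920)
step 1 (dt=0.02): k1=(2.016), k2=(2.009), k3=(2.009), k4=(2.003); state += dt/6·(k1+2k2+2k3+k4)
t=0.020: state=(6.960)
t=0.040: state=(7.000)
t=0.060: state=(7.040)
continuing one RK4 step at a time; state shown every 10 steps (Δt=0.2):
t=0.200: state=(7.309)
t=0.400: state=(7.669)
t=0.600: state=(7.998)
t=0.800: state=(8.294)
t=1.000: state=(8.558)
t=1.200: state=(8.792)
t=1.400: state=(8.997)
t=1.600: state=(9.175)
t=1.800: state=(9.329)
t=1.980: state=(9.450)
next step: t=2.000: state=(9.462) — x has crossed 9.46
linear interpolation between t=1.980 (9.44952) and t=2.000 (9.46188) → t≈1.997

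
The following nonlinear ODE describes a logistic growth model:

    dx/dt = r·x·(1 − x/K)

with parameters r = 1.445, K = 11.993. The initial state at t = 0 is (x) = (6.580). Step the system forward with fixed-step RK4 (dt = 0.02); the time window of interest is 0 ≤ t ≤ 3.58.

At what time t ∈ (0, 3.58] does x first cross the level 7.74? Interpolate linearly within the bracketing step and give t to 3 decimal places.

t=0.000: state=(6.580)
step 1 (dt=0.02): k1=(4.291), k2=(4.285), k3=(4.285), k4=(4.279); state += dt/6·(k1+2k2+2k3+k4)
t=0.020: state=(6.666)
t=0.040: state=(6.751)
t=0.060: state=(6.836)
continuing one RK4 step at a time; state shown every 10 steps (Δt=0.2):
t=0.200: state=(7.421)
t=0.260: state=(7.663)
next step: t=0.280: state=(7.743) — x has crossed 7.74
linear interpolation between t=0.260 (7.66326) and t=0.280 (7.74289) → t≈0.279

t = 0.279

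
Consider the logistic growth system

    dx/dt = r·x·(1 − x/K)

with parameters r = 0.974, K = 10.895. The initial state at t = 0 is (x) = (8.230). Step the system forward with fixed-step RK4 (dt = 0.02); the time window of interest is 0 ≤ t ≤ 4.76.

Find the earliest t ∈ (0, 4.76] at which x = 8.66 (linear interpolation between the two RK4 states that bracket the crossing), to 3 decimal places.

t=0.000: state=(8.230)
step 1 (dt=0.02): k1=(1.961), k2=(1.951), k3=(1.951), k4=(1.941); state += dt/6·(k1+2k2+2k3+k4)
t=0.020: state=(8.269)
t=0.040: state=(8.308)
t=0.060: state=(8.346)
continuing one RK4 step at a time; state shown every 10 steps (Δt=0.2):
t=0.200: state=(8.602)
t=0.220: state=(8.638)
next step: t=0.240: state=(8.672) — x has crossed 8.66
linear interpolation between t=0.220 (8.63751) and t=0.240 (8.67218) → t≈0.233

t = 0.233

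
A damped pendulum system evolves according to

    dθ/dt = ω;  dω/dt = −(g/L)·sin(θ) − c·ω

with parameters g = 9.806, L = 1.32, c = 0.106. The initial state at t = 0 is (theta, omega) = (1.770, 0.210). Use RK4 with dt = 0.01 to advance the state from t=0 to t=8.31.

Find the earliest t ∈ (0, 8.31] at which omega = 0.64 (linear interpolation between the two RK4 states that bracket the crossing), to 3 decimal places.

t=0.000: state=(1.770, 0.210)
step 1 (dt=0.01): k1=(0.210, -7.304), k2=(0.173, -7.299), k3=(0.174, -7.299), k4=(0.137, -7.294); state += dt/6·(k1+2k2+2k3+k4)
t=0.010: state=(1.772, 0.137)
t=0.020: state=(1.773, 0.064)
t=0.030: state=(1.773, -0.009)
continuing one RK4 step at a time; state shown every 50 steps (Δt=0.5):
t=0.500: state=(0.974, -3.310)
t=1.000: state=(-0.921, -3.172)
t=1.500: state=(-1.605, 0.492)
t=1.520: state=(-1.594, 0.639)
next step: t=1.530: state=(-1.587, 0.713) — omega has crossed 0.64
linear interpolation between t=1.520 (0.63930) and t=1.530 (0.71286) → t≈1.520

t = 1.520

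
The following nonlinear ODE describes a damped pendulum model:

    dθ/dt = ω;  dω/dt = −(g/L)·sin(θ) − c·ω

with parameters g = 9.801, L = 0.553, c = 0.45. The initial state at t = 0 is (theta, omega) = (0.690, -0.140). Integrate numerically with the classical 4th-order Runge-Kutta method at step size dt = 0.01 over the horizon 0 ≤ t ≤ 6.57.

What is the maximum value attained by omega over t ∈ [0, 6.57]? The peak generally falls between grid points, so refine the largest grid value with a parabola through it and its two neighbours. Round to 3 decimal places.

max omega = 2.215

t=0.000: state=(0.690, -0.140)
step 1 (dt=0.01): k1=(-0.140, -11.219), k2=(-0.196, -11.184), k3=(-0.196, -11.180), k4=(-0.252, -11.141); state += dt/6·(k1+2k2+2k3+k4)
t=0.010: state=(0.688, -0.252)
t=0.020: state=(0.685, -0.363)
t=0.030: state=(0.681, -0.473)
continuing one RK4 step at a time; state shown every 25 steps (Δt=0.25):
t=0.250: state=(0.347, -2.345)
t=0.500: state=(-0.279, -2.197)
t=0.750: state=(-0.579, -0.044)
t=1.000: state=(-0.318, 1.919)
t=1.250: state=(0.210, 1.916)
t=1.500: state=(0.486, 0.129)
t=1.750: state=(0.282, -1.584)
t=2.000: state=(-0.164, -1.650)
t=2.250: state=(-0.408, -0.160)
t=2.500: state=(-0.245, 1.318)
t=2.750: state=(0.131, 1.409)
t=3.000: state=(0.343, 0.161)
t=3.250: state=(0.210, -1.103)
t=3.500: state=(-0.107, -1.197)
t=3.750: state=(-0.289, -0.147)
t=4.000: state=(-0.179, 0.928)
t=4.250: state=(0.089, 1.014)
t=4.500: state=(0.244, 0.128)
t=4.750: state=(0.151, -0.784)
t=5.000: state=(-0.075, -0.857)
t=5.250: state=(-0.206, -0.108)
t=5.500: state=(-0.127, 0.664)
t=5.750: state=(0.064, 0.723)
t=6.000: state=(0.174, 0.088)
t=6.250: state=(0.107, -0.563)
t=6.500: state=(-0.055, -0.610)
t=6.570: state=(-0.094, -0.499)
largest grid value and its neighbours: omega(1.110)=2.21116, omega(1.120)=2.21464, omega(1.130)=2.21419
parabola through these three points peaks at t≈1.124 with omega≈2.21493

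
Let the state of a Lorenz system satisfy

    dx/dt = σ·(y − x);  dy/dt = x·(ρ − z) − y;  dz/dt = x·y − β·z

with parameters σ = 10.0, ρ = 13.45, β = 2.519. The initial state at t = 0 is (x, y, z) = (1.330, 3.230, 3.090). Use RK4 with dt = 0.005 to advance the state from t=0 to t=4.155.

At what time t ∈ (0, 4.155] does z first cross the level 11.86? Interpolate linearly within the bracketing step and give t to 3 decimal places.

t = 0.317

t=0.000: state=(1.330, 3.230, 3.090)
step 1 (dt=0.005): k1=(19.000, 10.549, -3.488), k2=(18.789, 11.027, -3.276), k3=(18.806, 11.019, -3.278), k4=(18.611, 11.491, -3.064); state += dt/6·(k1+2k2+2k3+k4)
t=0.005: state=(1.424, 3.285, 3.074)
t=0.010: state=(1.516, 3.345, 3.059)
t=0.015: state=(1.607, 3.409, 3.047)
continuing one RK4 step at a time; state shown every 40 steps (Δt=0.2):
t=0.200: state=(5.577, 8.476, 5.184)
t=0.315: state=(9.060, 11.634, 11.725)
next step: t=0.320: state=(9.186, 11.646, 12.106) — z has crossed 11.86
linear interpolation between t=0.315 (11.72497) and t=0.320 (12.10595) → t≈0.317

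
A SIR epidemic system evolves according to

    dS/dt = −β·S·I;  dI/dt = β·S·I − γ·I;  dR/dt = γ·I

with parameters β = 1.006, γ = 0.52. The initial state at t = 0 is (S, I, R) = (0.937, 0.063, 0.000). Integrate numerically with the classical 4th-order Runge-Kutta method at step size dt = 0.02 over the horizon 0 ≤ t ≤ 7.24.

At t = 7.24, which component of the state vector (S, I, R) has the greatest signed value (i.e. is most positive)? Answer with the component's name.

largest component: R

t=0.000: state=(0.937, 0.063, 0.000)
step 1 (dt=0.02): k1=(-0.059, 0.027, 0.033), k2=(-0.060, 0.027, 0.033), k3=(-0.060, 0.027, 0.033), k4=(-0.060, 0.027, 0.033); state += dt/6·(k1+2k2+2k3+k4)
t=0.020: state=(0.936, 0.064, 0.001)
t=0.040: state=(0.935, 0.064, 0.001)
t=0.060: state=(0.933, 0.065, 0.002)
continuing one RK4 step at a time; state shown every 25 steps (Δt=0.5):
t=0.500: state=(0.905, 0.077, 0.018)
t=1.000: state=(0.867, 0.093, 0.040)
t=1.500: state=(0.824, 0.110, 0.067)
t=2.000: state=(0.776, 0.126, 0.097)
t=2.500: state=(0.725, 0.142, 0.132)
t=3.000: state=(0.673, 0.156, 0.171)
t=3.500: state=(0.620, 0.166, 0.213)
t=4.000: state=(0.570, 0.173, 0.257)
t=4.500: state=(0.522, 0.176, 0.303)
t=5.000: state=(0.478, 0.174, 0.348)
t=5.500: state=(0.438, 0.169, 0.393)
t=6.000: state=(0.403, 0.161, 0.436)
t=6.500: state=(0.373, 0.151, 0.476)
t=7.000: state=(0.346, 0.139, 0.514)
t=7.240: state=(0.335, 0.133, 0.531)
compare at T: S=0.335, I=0.133, R=0.531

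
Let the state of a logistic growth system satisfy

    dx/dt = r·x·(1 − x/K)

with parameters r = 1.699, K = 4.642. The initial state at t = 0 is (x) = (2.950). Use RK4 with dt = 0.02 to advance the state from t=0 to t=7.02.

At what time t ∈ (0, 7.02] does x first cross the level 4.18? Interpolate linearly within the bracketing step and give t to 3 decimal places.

t=0.000: state=(2.950)
step 1 (dt=0.02): k1=(1.827), k2=(1.818), k3=(1.818), k4=(1.810); state += dt/6·(k1+2k2+2k3+k4)
t=0.020: state=(2.986)
t=0.040: state=(3.022)
t=0.060: state=(3.058)
continuing one RK4 step at a time; state shown every 25 steps (Δt=0.5):
t=0.500: state=(3.728)
t=0.960: state=(4.173)
next step: t=0.980: state=(4.188) — x has crossed 4.18
linear interpolation between t=0.960 (4.17348) and t=0.980 (4.18760) → t≈0.969

t = 0.969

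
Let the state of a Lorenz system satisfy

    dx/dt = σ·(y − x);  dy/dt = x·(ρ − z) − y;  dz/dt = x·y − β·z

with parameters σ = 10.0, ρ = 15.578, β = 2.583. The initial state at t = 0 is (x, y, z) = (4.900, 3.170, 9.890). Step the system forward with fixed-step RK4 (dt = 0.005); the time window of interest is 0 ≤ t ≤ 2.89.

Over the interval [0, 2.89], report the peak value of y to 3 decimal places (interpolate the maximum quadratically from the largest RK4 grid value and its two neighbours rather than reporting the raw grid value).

t=0.000: state=(4.900, 3.170, 9.890)
step 1 (dt=0.005): k1=(-17.300, 24.701, -10.013), k2=(-16.250, 24.515, -9.785), k3=(-16.281, 24.528, -9.781), k4=(-15.260, 24.351, -9.554); state += dt/6·(k1+2k2+2k3+k4)
t=0.005: state=(4.819, 3.293, 9.841)
t=0.010: state=(4.747, 3.414, 9.794)
t=0.015: state=(4.685, 3.533, 9.750)
continuing one RK4 step at a time; state shown every 20 steps (Δt=0.1):
t=0.100: state=(4.665, 5.491, 9.404)
t=0.200: state=(6.067, 7.884, 10.443)
t=0.300: state=(7.921, 9.553, 13.616)
t=0.400: state=(8.746, 8.542, 17.478)
t=0.500: state=(7.525, 5.541, 18.624)
t=0.600: state=(5.449, 3.565, 16.885)
t=0.700: state=(4.055, 3.184, 14.379)
t=0.800: state=(3.665, 3.716, 12.237)
t=0.900: state=(4.088, 4.859, 10.893)
t=1.000: state=(5.168, 6.530, 10.736)
t=1.100: state=(6.695, 8.277, 12.229)
t=1.200: state=(7.997, 8.814, 15.170)
t=1.300: state=(8.021, 7.226, 17.557)
t=1.400: state=(6.674, 5.014, 17.507)
t=1.500: state=(5.144, 3.894, 15.758)
t=1.600: state=(4.309, 3.894, 13.733)
t=1.700: state=(4.279, 4.607, 12.179)
t=1.800: state=(4.915, 5.832, 11.507)
t=1.900: state=(6.034, 7.294, 12.080)
t=2.000: state=(7.237, 8.247, 13.978)
t=2.100: state=(7.776, 7.745, 16.239)
t=2.200: state=(7.169, 6.087, 17.152)
t=2.300: state=(5.935, 4.714, 16.313)
t=2.400: state=(4.958, 4.287, 14.695)
t=2.500: state=(4.629, 4.633, 13.190)
t=2.600: state=(4.930, 5.504, 12.299)
t=2.700: state=(5.714, 6.663, 12.359)
t=2.800: state=(6.698, 7.628, 13.512)
t=2.890: state=(7.332, 7.732, 15.115)
largest grid value and its neighbours: y(0.315)=9.60814, y(0.320)=9.61089, y(0.325)=9.60548
parabola through these three points peaks at t≈0.319 with y≈9.61100

max y = 9.611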